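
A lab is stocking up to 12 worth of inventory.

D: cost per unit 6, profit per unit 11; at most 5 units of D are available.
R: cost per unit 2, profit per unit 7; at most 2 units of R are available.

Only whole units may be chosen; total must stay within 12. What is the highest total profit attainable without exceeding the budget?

R has the best ratio (7/2); taking only R gives at most 2×7 = 14 (stopped by the supply cap of 2).
Mixing does better — 1×D and 2×R: cost 10 ≤ 12, profit 1·11 + 2·7 = 25.

25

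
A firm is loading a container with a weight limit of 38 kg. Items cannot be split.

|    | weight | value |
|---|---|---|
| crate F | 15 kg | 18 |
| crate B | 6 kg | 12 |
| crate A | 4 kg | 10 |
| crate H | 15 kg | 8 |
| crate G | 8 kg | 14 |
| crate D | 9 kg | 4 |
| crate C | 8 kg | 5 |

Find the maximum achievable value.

54

Take crate F, crate B, crate A, and crate G: weight 15 + 6 + 4 + 8 = 33 ≤ 38, value 18 + 12 + 10 + 14 = 54.
No other feasible combination does better.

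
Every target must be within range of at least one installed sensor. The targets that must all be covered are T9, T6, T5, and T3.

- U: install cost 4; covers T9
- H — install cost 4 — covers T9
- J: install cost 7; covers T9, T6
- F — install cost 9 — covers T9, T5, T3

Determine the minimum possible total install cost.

Choose J and F: together they cover T9, T6, T5, T3 — every target.
Total install cost: 7 + 9 = 16.
No cover costs less than 16.

16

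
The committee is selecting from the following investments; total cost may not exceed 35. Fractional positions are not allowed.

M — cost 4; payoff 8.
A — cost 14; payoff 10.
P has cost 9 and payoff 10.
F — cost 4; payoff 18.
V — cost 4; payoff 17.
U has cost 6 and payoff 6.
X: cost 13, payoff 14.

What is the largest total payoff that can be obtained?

Allowing fractional choices, the relaxed optimum would be about 68.0, but investments are indivisible.
M + P + F + V + X: cost 4 + 9 + 4 + 4 + 13 = 34 ≤ 35, payoff 8 + 10 + 18 + 17 + 14 = 67.
M + A + P + F + V: cost 4 + 14 + 9 + 4 + 4 = 35 ≤ 35, payoff 8 + 10 + 10 + 18 + 17 = 63.
M + F + V + U + X: cost 4 + 4 + 4 + 6 + 13 = 31 ≤ 35, payoff 8 + 18 + 17 + 6 + 14 = 63.
Best is M, P, F, V, and X with total payoff 67.

67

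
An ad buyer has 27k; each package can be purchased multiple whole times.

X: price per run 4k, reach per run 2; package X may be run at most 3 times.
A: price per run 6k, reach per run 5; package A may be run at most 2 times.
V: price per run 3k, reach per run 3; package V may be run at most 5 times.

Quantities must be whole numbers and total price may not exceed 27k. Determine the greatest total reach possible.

25

V has the best ratio (3/3); taking only V gives at most 5×3 = 15 (stopped by the supply cap of 5).
Mixing does better — 2×A and 5×V: price 27 ≤ 27, reach 2·5 + 5·3 = 25.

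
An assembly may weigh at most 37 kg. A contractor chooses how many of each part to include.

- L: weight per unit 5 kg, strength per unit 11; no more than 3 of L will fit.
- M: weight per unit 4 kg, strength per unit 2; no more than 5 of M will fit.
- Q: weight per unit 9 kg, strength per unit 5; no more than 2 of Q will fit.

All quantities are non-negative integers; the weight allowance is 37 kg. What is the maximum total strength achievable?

This is a bounded integer knapsack.
3×L, 3×M, and 1×Q: weight 36 ≤ 37, strength 3·11 + 3·2 + 1·5 = 44.
3×L, 1×M, and 2×Q: weight 37 ≤ 37, strength 3·11 + 1·2 + 2·5 = 45.
Best is 45.

45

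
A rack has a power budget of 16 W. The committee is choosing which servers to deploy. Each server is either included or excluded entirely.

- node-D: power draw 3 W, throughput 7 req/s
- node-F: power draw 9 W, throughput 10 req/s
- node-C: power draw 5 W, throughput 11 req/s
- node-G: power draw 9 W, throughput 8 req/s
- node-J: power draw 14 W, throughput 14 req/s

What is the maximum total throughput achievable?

node-C + node-G: power draw 5 + 9 = 14 ≤ 16, throughput 11 + 8 = 19.
node-D + node-C: power draw 3 + 5 = 8 ≤ 16, throughput 7 + 11 = 18.
node-F + node-C: power draw 9 + 5 = 14 ≤ 16, throughput 10 + 11 = 21.
Best is node-F and node-C with total throughput 21.

21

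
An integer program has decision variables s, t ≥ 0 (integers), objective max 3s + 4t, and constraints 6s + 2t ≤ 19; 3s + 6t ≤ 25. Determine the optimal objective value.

18

Relaxing integrality, the LP optimum is 18.80 at (s,t) = (2.13, 3.1), which is not an integer point.
(s,t)=(2,3): 6·2+2·3=18≤19, 3·2+6·3=24≤25, objective 18.
(s,t)=(1,3): 6·1+2·3=12≤19, 3·1+6·3=21≤25, objective 15.
(s,t)=(2,2): 6·2+2·2=16≤19, 3·2+6·2=18≤25, objective 14.
No feasible integer point exceeds 18.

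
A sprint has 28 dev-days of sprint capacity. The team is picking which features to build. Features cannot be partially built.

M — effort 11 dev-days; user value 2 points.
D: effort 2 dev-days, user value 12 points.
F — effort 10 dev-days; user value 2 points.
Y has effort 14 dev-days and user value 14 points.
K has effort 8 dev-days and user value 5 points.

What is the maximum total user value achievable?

Allowing fractional choices, the relaxed optimum would be about 31.8, but features are indivisible.
D + F + Y: effort 2 + 10 + 14 = 26 ≤ 28, user value 12 + 2 + 14 = 28.
D + Y + K: effort 2 + 14 + 8 = 24 ≤ 28, user value 12 + 14 + 5 = 31.
Best is D, Y, and K with total user value 31.

31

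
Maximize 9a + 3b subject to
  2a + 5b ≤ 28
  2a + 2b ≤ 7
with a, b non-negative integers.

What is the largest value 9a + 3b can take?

Relaxing integrality, the LP optimum is 31.50 at (a,b) = (3.5, 0), which is not an integer point.
(a,b)=(3,0): 2·3+5·0=6≤28, 2·3+2·0=6≤7, objective 27.
(a,b)=(2,1): 2·2+5·1=9≤28, 2·2+2·1=6≤7, objective 21.
Maximum is 27 at (a,b)=(3,0).

27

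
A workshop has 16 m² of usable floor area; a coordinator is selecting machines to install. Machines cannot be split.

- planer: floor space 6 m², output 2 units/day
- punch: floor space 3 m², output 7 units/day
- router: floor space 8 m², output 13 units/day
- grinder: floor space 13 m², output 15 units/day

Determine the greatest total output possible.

22

This is a 0-1 knapsack instance.
grinder: floor space 13 ≤ 16, output 15.
punch + router: floor space 3 + 8 = 11 ≤ 16, output 7 + 13 = 20.
punch + grinder: floor space 3 + 13 = 16 ≤ 16, output 7 + 15 = 22.
Best is punch and grinder with total output 22.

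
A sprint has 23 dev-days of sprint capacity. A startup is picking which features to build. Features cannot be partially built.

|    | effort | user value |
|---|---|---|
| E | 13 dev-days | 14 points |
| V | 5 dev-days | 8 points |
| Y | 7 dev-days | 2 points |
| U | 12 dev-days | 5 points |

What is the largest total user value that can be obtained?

This is a 0-1 knapsack instance.
Allowing fractional choices, the relaxed optimum would be about 24.1, but features are indivisible.
E + V: effort 13 + 5 = 18 ≤ 23, user value 14 + 8 = 22.
E: effort 13 ≤ 23, user value 14.
E + Y: effort 13 + 7 = 20 ≤ 23, user value 14 + 2 = 16.
Best is E and V with total user value 22.

22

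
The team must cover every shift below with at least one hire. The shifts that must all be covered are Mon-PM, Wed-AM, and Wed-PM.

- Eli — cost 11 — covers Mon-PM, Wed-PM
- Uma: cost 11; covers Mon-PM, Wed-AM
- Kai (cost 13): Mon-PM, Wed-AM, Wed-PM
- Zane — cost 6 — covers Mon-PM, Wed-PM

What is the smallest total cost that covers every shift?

The greedy cost-per-new-shift heuristic would pick Zane and Uma for 17, but a cheaper cover exists.
Kai alone covers Mon-PM, Wed-AM, Wed-PM — every shift.
Total cost: 13.
No cover costs less than 13.

13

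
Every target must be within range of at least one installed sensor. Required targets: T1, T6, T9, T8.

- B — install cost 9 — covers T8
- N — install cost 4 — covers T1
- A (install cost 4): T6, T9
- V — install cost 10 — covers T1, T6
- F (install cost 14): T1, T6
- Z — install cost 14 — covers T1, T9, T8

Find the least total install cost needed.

17

Choose B, N, and A: together they cover T1, T6, T9, T8 — every target.
Total install cost: 9 + 4 + 4 = 17.
No cover costs less than 17.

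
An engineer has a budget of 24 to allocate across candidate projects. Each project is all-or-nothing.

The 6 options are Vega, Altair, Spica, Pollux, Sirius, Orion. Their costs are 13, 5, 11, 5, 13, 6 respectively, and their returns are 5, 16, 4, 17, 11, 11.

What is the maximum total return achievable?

Altair + Pollux + Sirius: cost 5 + 5 + 13 = 23 ≤ 24, return 16 + 17 + 11 = 44.
Altair + Pollux + Orion: cost 5 + 5 + 6 = 16 ≤ 24, return 16 + 17 + 11 = 44.
The maximum return is 44; one optimal choice is Altair, Pollux, and Orion.

44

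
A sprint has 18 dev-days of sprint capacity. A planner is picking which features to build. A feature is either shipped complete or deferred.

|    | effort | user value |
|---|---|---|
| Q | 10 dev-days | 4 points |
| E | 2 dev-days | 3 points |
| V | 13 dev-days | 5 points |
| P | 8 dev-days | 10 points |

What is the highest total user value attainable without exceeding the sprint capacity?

Allowing fractional choices, the relaxed optimum would be about 16.2, but features are indivisible.
Q + P: effort 10 + 8 = 18 ≤ 18, user value 4 + 10 = 14.
E + P: effort 2 + 8 = 10 ≤ 18, user value 3 + 10 = 13.
Best is Q and P with total user value 14.

14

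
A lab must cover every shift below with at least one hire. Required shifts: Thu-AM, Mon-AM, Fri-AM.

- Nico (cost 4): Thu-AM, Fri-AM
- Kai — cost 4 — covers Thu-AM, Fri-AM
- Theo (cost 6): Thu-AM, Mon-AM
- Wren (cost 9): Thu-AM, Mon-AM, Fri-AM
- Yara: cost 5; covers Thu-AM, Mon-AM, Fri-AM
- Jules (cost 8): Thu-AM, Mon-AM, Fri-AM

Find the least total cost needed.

5

Yara alone covers Thu-AM, Mon-AM, Fri-AM — every shift.
Total cost: 5.
No cover costs less than 5.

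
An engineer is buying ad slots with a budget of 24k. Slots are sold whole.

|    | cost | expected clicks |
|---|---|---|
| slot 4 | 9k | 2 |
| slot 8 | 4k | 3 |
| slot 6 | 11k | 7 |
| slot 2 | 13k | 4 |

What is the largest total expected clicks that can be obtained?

Treat it as a binary knapsack problem.
slot 4 + slot 8 + slot 6: cost 9 + 4 + 11 = 24 ≤ 24, expected clicks 2 + 3 + 7 = 12.
slot 8 + slot 6: cost 4 + 11 = 15 ≤ 24, expected clicks 3 + 7 = 10.
slot 6 + slot 2: cost 11 + 13 = 24 ≤ 24, expected clicks 7 + 4 = 11.
Best is slot 4, slot 8, and slot 6 with total expected clicks 12.

12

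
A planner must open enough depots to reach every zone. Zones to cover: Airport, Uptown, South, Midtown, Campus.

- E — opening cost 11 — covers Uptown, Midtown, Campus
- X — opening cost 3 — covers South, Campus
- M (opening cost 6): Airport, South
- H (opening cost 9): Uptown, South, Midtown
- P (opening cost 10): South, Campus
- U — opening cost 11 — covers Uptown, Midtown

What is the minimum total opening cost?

The greedy cost-per-new-zone heuristic would pick X, H, and M for 18, but a cheaper cover exists.
Choose E and M: together they cover Airport, Uptown, South, Midtown, Campus — every zone.
Total opening cost: 11 + 6 = 17.
No cover costs less than 17.

17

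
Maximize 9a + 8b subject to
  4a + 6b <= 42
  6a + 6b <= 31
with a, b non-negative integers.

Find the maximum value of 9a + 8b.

45

The continuous relaxation peaks at (5.17, 0) with value 46.50; rounding to a feasible lattice point costs some objective.
(a,b)=(5,0): 4·5+6·0=20≤42, 6·5+6·0=30≤31, objective 45.
(a,b)=(4,1): 4·4+6·1=22≤42, 6·4+6·1=30≤31, objective 44.
(a,b)=(4,0): 4·4+6·0=16≤42, 6·4+6·0=24≤31, objective 36.
The best lattice point is (5,0), giving 45.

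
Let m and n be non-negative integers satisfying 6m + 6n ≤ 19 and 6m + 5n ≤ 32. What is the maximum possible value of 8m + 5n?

(m,n)=(3,0) is feasible, giving 24.
(m,n)=(2,1) is feasible, giving 21.
(m,n)=(2,0) is feasible, giving 16.
Maximum is 24 at (m,n)=(3,0).

24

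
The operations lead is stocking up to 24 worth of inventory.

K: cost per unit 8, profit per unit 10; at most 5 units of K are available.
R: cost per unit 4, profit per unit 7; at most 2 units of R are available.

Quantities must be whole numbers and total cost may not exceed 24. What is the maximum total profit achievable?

R has the best ratio (7/4); taking only R gives at most 2×7 = 14 (stopped by the supply cap of 2).
Mixing does better — 2×K and 2×R: cost 24 ≤ 24, profit 2·10 + 2·7 = 34.

34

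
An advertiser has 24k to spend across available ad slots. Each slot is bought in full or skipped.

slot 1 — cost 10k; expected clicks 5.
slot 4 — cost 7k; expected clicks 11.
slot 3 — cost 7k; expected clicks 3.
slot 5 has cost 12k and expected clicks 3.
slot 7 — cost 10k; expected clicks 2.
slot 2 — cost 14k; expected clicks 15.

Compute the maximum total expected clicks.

Allowing fractional choices, the relaxed optimum would be about 27.5, but ad slots are indivisible.
slot 4 + slot 2: cost 7 + 14 = 21 ≤ 24, expected clicks 11 + 15 = 26.
slot 1 + slot 4 + slot 3: cost 10 + 7 + 7 = 24 ≤ 24, expected clicks 5 + 11 + 3 = 19.
slot 1 + slot 2: cost 10 + 14 = 24 ≤ 24, expected clicks 5 + 15 = 20.
Best is slot 4 and slot 2 with total expected clicks 26.

26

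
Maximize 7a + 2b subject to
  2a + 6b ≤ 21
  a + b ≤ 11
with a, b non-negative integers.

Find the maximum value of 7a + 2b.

70

Relaxing integrality, the LP optimum is 73.50 at (a,b) = (10.5, 0), which is not an integer point.
(a,b)=(10,0): 2·10+6·0=20≤21, 1·10+1·0=10≤11, objective 70.
(a,b)=(9,0): 2·9+6·0=18≤21, 1·9+1·0=9≤11, objective 63.
Maximum is 70 at (a,b)=(10,0).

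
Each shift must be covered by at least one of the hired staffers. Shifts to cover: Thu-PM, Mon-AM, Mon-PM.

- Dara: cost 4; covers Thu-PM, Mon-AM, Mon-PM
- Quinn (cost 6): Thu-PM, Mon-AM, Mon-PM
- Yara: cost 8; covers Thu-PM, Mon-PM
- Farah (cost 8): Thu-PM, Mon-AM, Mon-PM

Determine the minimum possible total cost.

4

This is an integer covering problem.
Dara alone covers Thu-PM, Mon-AM, Mon-PM — every shift.
Total cost: 4.
No cover costs less than 4.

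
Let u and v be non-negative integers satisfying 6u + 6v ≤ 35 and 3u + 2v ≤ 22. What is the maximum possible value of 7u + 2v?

35

(u,v)=(5,0): 6·5+6·0=30≤35, 3·5+2·0=15≤22, objective 35.
(u,v)=(4,1): 6·4+6·1=30≤35, 3·4+2·1=14≤22, objective 30.
(u,v)=(4,0): 6·4+6·0=24≤35, 3·4+2·0=12≤22, objective 28.
Maximum is 35 at (u,v)=(5,0).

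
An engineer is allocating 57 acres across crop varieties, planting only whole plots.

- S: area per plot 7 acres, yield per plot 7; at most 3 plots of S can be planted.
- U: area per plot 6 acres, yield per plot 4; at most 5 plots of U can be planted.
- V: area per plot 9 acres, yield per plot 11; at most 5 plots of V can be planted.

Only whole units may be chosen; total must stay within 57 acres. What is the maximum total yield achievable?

V has the best ratio (11/9); taking only V gives at most 5×11 = 55 (stopped by the supply cap of 5).
Mixing does better — 3×S and 4×V: area 57 ≤ 57, yield 3·7 + 4·11 = 65.

65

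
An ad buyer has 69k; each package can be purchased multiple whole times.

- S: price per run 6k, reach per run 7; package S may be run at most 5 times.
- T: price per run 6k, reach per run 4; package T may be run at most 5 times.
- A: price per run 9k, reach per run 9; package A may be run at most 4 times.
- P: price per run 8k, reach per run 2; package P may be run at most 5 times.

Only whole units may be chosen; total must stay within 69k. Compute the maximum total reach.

71

This is a bounded integer knapsack.
S has the best ratio (7/6); taking only S gives at most 5×7 = 35 (stopped by the supply cap of 5).
Mixing does better — 5×S and 4×A: price 66 ≤ 69, reach 5·7 + 4·9 = 71.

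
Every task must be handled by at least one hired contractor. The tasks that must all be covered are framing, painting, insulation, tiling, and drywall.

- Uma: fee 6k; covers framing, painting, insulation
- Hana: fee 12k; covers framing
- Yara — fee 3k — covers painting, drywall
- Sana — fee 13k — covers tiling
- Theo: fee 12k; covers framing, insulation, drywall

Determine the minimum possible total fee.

Choose Uma, Yara, and Sana: together they cover framing, painting, insulation, tiling, drywall — every task.
Total fee: 6 + 3 + 13 = 22.

22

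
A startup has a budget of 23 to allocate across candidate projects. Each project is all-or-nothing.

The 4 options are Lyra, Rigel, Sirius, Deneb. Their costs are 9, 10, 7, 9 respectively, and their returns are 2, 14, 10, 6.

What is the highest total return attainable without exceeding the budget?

24

Take Rigel and Sirius: cost 10 + 7 = 17 ≤ 23, return 14 + 10 = 24.
No other feasible combination does better.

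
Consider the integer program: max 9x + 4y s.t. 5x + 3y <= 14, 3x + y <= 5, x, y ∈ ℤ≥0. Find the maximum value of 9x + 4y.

17

(x,y)=(1,2): 5·1+3·2=11≤14, 3·1+1·2=5≤5, objective 17.
(x,y)=(0,4): 5·0+3·4=12≤14, 3·0+1·4=4≤5, objective 16.
The best lattice point is (1,2), giving 17.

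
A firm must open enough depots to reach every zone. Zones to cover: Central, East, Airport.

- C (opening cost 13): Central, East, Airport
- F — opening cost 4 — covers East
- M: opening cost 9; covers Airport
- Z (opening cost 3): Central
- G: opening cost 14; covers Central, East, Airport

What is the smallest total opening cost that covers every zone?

The greedy cost-per-new-zone heuristic would pick Z, F, and M for 16, but a cheaper cover exists.
C alone covers Central, East, Airport — every zone.
Total opening cost: 13.
No cover costs less than 13.

13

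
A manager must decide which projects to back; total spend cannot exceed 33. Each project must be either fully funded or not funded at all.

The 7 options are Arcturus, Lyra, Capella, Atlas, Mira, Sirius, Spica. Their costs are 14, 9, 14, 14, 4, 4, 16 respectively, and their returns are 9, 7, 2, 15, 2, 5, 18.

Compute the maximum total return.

33

Allowing fractional choices, the relaxed optimum would be about 36.9, but projects are indivisible.
Lyra + Mira + Sirius + Spica: cost 9 + 4 + 4 + 16 = 33 ≤ 33, return 7 + 2 + 5 + 18 = 32.
Atlas + Spica: cost 14 + 16 = 30 ≤ 33, return 15 + 18 = 33.
Best is Atlas and Spica with total return 33.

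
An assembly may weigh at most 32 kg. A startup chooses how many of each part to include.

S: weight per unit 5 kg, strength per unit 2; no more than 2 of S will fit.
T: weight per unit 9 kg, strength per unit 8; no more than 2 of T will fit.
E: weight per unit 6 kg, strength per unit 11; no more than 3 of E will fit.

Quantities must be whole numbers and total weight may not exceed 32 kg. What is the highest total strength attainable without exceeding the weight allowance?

This is a bounded integer knapsack.
E has the best ratio (11/6); taking only E gives at most 3×11 = 33 (stopped by the supply cap of 3).
Mixing does better — 1×S, 1×T, and 3×E: weight 32 ≤ 32, strength 1·2 + 1·8 + 3·11 = 43.

43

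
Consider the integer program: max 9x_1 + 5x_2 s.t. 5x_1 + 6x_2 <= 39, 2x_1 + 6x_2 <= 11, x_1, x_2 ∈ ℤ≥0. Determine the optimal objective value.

The continuous relaxation peaks at (5.5, 0) with value 49.50; rounding to a feasible lattice point costs some objective.
(x_1,x_2)=(5,0): 5·5+6·0=25≤39, 2·5+6·0=10≤11, objective 45.
(x_1,x_2)=(4,0): 5·4+6·0=20≤39, 2·4+6·0=8≤11, objective 36.
Maximum is 45 at (x_1,x_2)=(5,0).

45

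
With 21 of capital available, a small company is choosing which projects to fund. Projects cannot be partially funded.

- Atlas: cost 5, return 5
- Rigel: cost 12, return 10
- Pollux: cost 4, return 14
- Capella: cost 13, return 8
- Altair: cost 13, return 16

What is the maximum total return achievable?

30

Take Pollux and Altair: cost 4 + 13 = 17 ≤ 21, return 14 + 16 = 30.
No other feasible combination does better.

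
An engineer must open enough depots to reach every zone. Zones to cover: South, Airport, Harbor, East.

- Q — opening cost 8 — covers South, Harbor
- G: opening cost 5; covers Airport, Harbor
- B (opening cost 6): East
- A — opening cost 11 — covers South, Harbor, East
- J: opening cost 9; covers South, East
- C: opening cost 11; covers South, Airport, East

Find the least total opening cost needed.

This is an integer covering problem.
Choose G and J: together they cover South, Airport, Harbor, East — every zone.
Total opening cost: 5 + 9 = 14.

14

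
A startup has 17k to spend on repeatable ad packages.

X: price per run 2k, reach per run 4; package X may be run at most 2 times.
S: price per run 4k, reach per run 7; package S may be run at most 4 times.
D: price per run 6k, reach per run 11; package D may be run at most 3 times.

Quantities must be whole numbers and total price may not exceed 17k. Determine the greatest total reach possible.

30

Take 2×X and 2×D: price 16 ≤ 17, reach 2·4 + 2·11 = 30.
X has the best ratio (4/2) and is taken to its limit of 2; remaining capacity is filled optimally with the others.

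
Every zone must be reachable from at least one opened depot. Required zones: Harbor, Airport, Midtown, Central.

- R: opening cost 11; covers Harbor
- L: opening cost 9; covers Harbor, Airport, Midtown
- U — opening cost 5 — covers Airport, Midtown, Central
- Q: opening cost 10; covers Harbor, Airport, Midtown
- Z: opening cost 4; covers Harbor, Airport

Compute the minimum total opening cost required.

This is an integer covering problem.
Choose U and Z: together they cover Harbor, Airport, Midtown, Central — every zone.
Total opening cost: 5 + 4 = 9.
No cover costs less than 9.

9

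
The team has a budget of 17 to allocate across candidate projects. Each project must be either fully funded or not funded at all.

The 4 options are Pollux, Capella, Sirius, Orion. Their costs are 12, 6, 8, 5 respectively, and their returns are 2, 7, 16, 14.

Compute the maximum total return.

Take Sirius and Orion: cost 8 + 5 = 13 ≤ 17, return 16 + 14 = 30.
No other feasible combination does better.

30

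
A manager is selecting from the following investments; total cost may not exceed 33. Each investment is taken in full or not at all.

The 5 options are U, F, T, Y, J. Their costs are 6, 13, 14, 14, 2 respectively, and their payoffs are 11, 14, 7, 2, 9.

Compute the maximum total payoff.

34

Take U, F, and J: cost 6 + 13 + 2 = 21 ≤ 33, payoff 11 + 14 + 9 = 34.
No other feasible combination does better.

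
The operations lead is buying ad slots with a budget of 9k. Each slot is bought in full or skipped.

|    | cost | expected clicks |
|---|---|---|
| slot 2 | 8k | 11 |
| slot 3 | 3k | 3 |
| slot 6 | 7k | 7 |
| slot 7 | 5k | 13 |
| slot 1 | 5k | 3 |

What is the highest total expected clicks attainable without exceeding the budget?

16

slot 3 + slot 7: cost 3 + 5 = 8 ≤ 9, expected clicks 3 + 13 = 16.
slot 7: cost 5 ≤ 9, expected clicks 13.
slot 2: cost 8 ≤ 9, expected clicks 11.
Best is slot 3 and slot 7 with total expected clicks 16.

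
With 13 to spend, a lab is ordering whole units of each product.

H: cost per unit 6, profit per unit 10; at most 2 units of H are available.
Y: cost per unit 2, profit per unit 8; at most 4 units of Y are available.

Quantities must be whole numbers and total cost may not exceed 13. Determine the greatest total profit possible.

Y has the best ratio (8/2); taking only Y gives at most 4×8 = 32 (stopped by the supply cap of 4).
Mixing does better — 1×H and 3×Y: cost 12 ≤ 13, profit 1·10 + 3·8 = 34.

34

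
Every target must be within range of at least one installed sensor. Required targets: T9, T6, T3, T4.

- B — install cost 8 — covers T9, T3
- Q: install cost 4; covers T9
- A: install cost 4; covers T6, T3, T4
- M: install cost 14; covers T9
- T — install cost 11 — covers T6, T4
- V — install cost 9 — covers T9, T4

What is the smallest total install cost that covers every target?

8

Choose Q and A: together they cover T9, T6, T3, T4 — every target.
Total install cost: 4 + 4 = 8.
No cover costs less than 8.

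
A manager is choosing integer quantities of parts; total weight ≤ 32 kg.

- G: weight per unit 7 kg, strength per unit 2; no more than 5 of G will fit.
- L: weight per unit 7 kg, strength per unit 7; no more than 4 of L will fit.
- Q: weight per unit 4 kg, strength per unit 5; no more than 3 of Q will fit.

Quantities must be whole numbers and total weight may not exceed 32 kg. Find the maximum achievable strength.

33

This is a bounded integer knapsack.
Take 4×L and 1×Q: weight 32 ≤ 32, strength 4·7 + 1·5 = 33.
No other integer combination yields more.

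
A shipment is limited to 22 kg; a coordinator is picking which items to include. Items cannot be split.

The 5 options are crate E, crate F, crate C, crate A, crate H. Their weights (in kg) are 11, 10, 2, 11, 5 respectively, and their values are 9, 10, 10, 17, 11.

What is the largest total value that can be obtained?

38

This is an integer program with binary decision variables.
crate E + crate C + crate H: weight 11 + 2 + 5 = 18 ≤ 22, value 9 + 10 + 11 = 30.
crate F + crate C + crate H: weight 10 + 2 + 5 = 17 ≤ 22, value 10 + 10 + 11 = 31.
crate C + crate A + crate H: weight 2 + 11 + 5 = 18 ≤ 22, value 10 + 17 + 11 = 38.
Best is crate C, crate A, and crate H with total value 38.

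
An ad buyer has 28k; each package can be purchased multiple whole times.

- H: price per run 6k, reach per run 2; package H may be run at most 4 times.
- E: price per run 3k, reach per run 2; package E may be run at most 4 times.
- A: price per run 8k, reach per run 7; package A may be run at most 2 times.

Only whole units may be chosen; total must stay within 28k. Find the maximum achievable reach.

A has the best ratio (7/8); taking only A gives at most 2×7 = 14 (stopped by the supply cap of 2).
Mixing does better — 4×E and 2×A: price 28 ≤ 28, reach 4·2 + 2·7 = 22.

22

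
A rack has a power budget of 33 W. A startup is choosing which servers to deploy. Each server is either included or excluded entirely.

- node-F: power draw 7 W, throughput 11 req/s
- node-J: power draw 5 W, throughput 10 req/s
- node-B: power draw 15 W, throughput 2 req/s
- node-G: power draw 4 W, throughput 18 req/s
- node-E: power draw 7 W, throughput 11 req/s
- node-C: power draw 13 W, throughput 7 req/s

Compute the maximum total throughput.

Take node-F, node-J, node-G, and node-E: power draw 7 + 5 + 4 + 7 = 23 ≤ 33, throughput 11 + 10 + 18 + 11 = 50.
No other feasible combination does better.

50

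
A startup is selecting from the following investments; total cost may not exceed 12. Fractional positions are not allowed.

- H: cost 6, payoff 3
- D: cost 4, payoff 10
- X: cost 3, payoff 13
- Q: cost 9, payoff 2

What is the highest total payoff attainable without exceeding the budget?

23

Allowing fractional choices, the relaxed optimum would be about 25.5, but investments are indivisible.
H + X: cost 6 + 3 = 9 ≤ 12, payoff 3 + 13 = 16.
X + Q: cost 3 + 9 = 12 ≤ 12, payoff 13 + 2 = 15.
D + X: cost 4 + 3 = 7 ≤ 12, payoff 10 + 13 = 23.
Best is D and X with total payoff 23.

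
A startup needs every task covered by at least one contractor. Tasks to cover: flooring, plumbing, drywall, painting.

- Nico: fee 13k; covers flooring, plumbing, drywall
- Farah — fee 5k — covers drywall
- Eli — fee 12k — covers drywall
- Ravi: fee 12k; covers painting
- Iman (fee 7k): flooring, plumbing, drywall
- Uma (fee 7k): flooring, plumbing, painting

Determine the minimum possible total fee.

The greedy cost-per-new-task heuristic would pick Iman and Uma for 14, but a cheaper cover exists.
Choose Farah and Uma: together they cover flooring, plumbing, drywall, painting — every task.
Total fee: 5 + 7 = 12.
No cover costs less than 12.

12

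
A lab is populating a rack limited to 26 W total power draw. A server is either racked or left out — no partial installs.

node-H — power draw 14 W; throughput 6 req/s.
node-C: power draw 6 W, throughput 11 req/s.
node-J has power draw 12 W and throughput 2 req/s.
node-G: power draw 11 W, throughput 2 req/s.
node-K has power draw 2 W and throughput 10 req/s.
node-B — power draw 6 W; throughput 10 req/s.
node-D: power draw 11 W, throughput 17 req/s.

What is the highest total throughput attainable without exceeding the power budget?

node-C + node-B + node-D: power draw 6 + 6 + 11 = 23 ≤ 26, throughput 11 + 10 + 17 = 38.
node-C + node-K + node-D: power draw 6 + 2 + 11 = 19 ≤ 26, throughput 11 + 10 + 17 = 38.
node-C + node-K + node-B + node-D: power draw 6 + 2 + 6 + 11 = 25 ≤ 26, throughput 11 + 10 + 10 + 17 = 48.
Best is node-C, node-K, node-B, and node-D with total throughput 48.

48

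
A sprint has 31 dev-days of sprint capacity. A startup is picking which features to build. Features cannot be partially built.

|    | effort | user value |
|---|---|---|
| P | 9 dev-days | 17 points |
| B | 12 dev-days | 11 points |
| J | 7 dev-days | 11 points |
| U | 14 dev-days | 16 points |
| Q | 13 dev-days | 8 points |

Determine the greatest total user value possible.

Treat it as a binary knapsack problem.
Take P, J, and U: effort 9 + 7 + 14 = 30 ≤ 31, user value 17 + 11 + 16 = 44.
No other feasible combination does better.

44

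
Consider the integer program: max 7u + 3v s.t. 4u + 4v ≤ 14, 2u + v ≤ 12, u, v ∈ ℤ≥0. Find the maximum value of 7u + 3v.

(u,v)=(3,0) is feasible, giving 21.
(u,v)=(2,1) is feasible, giving 17.
The best lattice point is (3,0), giving 21.

21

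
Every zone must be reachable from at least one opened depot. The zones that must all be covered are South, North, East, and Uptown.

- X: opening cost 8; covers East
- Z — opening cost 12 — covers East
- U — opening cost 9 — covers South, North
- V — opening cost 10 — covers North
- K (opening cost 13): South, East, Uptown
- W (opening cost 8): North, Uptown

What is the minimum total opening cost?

This is a weighted set-cover instance.
Choose K and W: together they cover South, North, East, Uptown — every zone.
Total opening cost: 13 + 8 = 21.

21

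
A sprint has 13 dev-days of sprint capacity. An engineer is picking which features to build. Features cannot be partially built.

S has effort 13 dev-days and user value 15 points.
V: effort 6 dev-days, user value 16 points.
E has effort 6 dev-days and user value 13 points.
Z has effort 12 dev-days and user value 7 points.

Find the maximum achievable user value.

29

This is an integer program with binary decision variables.
Allowing fractional choices, the relaxed optimum would be about 30.2, but features are indivisible.
V: effort 6 ≤ 13, user value 16.
V + E: effort 6 + 6 = 12 ≤ 13, user value 16 + 13 = 29.
S: effort 13 ≤ 13, user value 15.
Best is V and E with total user value 29.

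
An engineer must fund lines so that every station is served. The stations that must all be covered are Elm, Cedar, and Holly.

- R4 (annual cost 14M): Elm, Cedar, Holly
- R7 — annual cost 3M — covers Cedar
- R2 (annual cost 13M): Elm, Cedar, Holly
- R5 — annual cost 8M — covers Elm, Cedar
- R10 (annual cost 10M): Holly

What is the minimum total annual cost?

The greedy cost-per-new-station heuristic would pick R7 and R2 for 16, but a cheaper cover exists.
R2 alone covers Elm, Cedar, Holly — every station.
Total annual cost: 13.
No cover costs less than 13.

13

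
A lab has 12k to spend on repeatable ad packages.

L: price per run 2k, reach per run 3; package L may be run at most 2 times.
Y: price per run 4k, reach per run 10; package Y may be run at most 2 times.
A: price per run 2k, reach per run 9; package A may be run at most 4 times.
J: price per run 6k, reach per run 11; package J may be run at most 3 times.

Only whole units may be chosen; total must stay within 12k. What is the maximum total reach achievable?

46

This is a bounded integer knapsack.
A has the best ratio (9/2); taking only A gives at most 4×9 = 36 (stopped by the supply cap of 4).
Mixing does better — 1×Y and 4×A: price 12 ≤ 12, reach 1·10 + 4·9 = 46.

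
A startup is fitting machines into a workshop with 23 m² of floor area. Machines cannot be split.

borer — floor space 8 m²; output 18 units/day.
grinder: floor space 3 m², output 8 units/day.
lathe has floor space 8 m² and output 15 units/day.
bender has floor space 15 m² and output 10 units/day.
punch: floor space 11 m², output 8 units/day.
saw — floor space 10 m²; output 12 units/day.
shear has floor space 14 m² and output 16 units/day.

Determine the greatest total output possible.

Allowing fractional choices, the relaxed optimum would be about 45.8, but machines are indivisible.
borer + grinder + lathe: floor space 8 + 3 + 8 = 19 ≤ 23, output 18 + 8 + 15 = 41.
borer + grinder + saw: floor space 8 + 3 + 10 = 21 ≤ 23, output 18 + 8 + 12 = 38.
Best is borer, grinder, and lathe with total output 41.

41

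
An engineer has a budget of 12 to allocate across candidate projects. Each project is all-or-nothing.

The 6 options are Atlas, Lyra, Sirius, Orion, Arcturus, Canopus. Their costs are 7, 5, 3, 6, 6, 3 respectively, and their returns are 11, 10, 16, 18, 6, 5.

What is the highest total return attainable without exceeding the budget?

Take Sirius, Orion, and Canopus: cost 3 + 6 + 3 = 12 ≤ 12, return 16 + 18 + 5 = 39.
No other feasible combination does better.

39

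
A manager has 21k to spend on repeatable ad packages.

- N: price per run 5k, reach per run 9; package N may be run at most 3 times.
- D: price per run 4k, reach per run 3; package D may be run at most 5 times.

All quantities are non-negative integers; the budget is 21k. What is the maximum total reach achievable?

30

This is a bounded integer knapsack.
Take 3×N and 1×D: price 19 ≤ 21, reach 3·9 + 1·3 = 30.
N has the best ratio (9/5) and is taken to its limit of 3; remaining capacity is filled optimally with the others.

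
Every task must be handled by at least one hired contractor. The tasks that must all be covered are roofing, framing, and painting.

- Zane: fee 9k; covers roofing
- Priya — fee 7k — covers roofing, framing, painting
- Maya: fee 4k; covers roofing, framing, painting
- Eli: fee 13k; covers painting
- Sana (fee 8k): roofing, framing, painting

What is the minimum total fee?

4

Maya alone covers roofing, framing, painting — every task.
Total fee: 4.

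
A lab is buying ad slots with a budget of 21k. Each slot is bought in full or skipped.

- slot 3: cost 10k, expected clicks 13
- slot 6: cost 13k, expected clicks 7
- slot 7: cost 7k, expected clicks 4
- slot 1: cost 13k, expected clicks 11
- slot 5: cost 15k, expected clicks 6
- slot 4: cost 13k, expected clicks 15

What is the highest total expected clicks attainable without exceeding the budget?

Treat it as a binary knapsack problem.
Take slot 7 and slot 4: cost 7 + 13 = 20 ≤ 21, expected clicks 4 + 15 = 19.
No other feasible combination does better.

19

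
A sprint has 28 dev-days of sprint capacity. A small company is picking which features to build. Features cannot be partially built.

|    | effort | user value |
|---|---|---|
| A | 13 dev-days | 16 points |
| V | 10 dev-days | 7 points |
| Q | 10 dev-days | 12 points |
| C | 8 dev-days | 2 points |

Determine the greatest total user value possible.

28

Allowing fractional choices, the relaxed optimum would be about 31.5, but features are indivisible.
V + Q + C: effort 10 + 10 + 8 = 28 ≤ 28, user value 7 + 12 + 2 = 21.
A + V: effort 13 + 10 = 23 ≤ 28, user value 16 + 7 = 23.
A + Q: effort 13 + 10 = 23 ≤ 28, user value 16 + 12 = 28.
Best is A and Q with total user value 28.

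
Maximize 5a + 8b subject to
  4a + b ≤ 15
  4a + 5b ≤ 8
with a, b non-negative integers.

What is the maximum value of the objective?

10

(a,b)=(2,0): 4·2+1·0=8≤15, 4·2+5·0=8≤8, objective 10.
(a,b)=(0,1): 4·0+1·1=1≤15, 4·0+5·1=5≤8, objective 8.
(a,b)=(1,0): 4·1+1·0=4≤15, 4·1+5·0=4≤8, objective 5.
No feasible integer point exceeds 10.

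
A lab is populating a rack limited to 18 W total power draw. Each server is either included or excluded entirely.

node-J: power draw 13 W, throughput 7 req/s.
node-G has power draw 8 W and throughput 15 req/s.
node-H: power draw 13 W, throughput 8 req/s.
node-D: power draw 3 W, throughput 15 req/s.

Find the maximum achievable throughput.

30

This is a 0-1 knapsack instance.
node-H + node-D: power draw 13 + 3 = 16 ≤ 18, throughput 8 + 15 = 23.
node-J + node-D: power draw 13 + 3 = 16 ≤ 18, throughput 7 + 15 = 22.
node-G + node-D: power draw 8 + 3 = 11 ≤ 18, throughput 15 + 15 = 30.
Best is node-G and node-D with total throughput 30.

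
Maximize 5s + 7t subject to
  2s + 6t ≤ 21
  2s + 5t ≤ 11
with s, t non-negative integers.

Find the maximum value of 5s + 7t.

25

The continuous relaxation peaks at (5.5, 0) with value 27.50; rounding to a feasible lattice point costs some objective.
(s,t)=(5,0): 2·5+6·0=10≤21, 2·5+5·0=10≤11, objective 25.
(s,t)=(4,0): 2·4+6·0=8≤21, 2·4+5·0=8≤11, objective 20.
No feasible integer point exceeds 25.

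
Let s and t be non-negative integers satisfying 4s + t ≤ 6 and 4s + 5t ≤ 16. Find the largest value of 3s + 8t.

(s,t)=(0,3) is feasible, giving 24.
(s,t)=(1,2) is feasible, giving 19.
The best lattice point is (0,3), giving 24.

24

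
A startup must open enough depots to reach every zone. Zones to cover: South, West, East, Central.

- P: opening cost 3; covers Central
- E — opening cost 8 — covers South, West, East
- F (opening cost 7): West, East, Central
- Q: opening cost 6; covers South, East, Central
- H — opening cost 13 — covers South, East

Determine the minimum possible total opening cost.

Choose P and E: together they cover South, West, East, Central — every zone.
Total opening cost: 3 + 8 = 11.

11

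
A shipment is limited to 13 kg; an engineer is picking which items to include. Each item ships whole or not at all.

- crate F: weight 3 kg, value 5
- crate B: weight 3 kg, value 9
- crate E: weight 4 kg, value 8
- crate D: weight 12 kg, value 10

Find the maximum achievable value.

This is an integer program with binary decision variables.
crate F + crate B + crate E: weight 3 + 3 + 4 = 10 ≤ 13, value 5 + 9 + 8 = 22.
crate B + crate E: weight 3 + 4 = 7 ≤ 13, value 9 + 8 = 17.
crate F + crate B: weight 3 + 3 = 6 ≤ 13, value 5 + 9 = 14.
Best is crate F, crate B, and crate E with total value 22.

22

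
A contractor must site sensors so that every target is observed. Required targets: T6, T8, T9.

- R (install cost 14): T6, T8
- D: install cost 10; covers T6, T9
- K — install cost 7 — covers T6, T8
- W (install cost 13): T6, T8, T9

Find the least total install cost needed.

13

The greedy cost-per-new-target heuristic would pick K and D for 17, but a cheaper cover exists.
W alone covers T6, T8, T9 — every target.
Total install cost: 13.
No cover costs less than 13.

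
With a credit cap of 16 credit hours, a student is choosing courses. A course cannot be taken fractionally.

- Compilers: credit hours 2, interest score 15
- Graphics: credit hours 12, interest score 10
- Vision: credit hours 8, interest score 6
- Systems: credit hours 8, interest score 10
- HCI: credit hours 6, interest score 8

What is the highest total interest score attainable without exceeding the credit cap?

This is an integer program with binary decision variables.
Compilers + Vision + HCI: credit hours 2 + 8 + 6 = 16 ≤ 16, interest score 15 + 6 + 8 = 29.
Compilers + Systems + HCI: credit hours 2 + 8 + 6 = 16 ≤ 16, interest score 15 + 10 + 8 = 33.
Compilers + Systems: credit hours 2 + 8 = 10 ≤ 16, interest score 15 + 10 = 25.
Best is Compilers, Systems, and HCI with total interest score 33.

33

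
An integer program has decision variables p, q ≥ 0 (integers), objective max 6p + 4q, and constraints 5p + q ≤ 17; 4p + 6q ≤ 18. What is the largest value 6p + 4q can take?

The continuous relaxation peaks at (3.23, 0.846) with value 22.77; rounding to a feasible lattice point costs some objective.
(p,q)=(3,1): 5·3+1·1=16≤17, 4·3+6·1=18≤18, objective 22.
(p,q)=(3,0): 5·3+1·0=15≤17, 4·3+6·0=12≤18, objective 18.
(p,q)=(2,1): 5·2+1·1=11≤17, 4·2+6·1=14≤18, objective 16.
(p,q)=(2,0): 5·2+1·0=10≤17, 4·2+6·0=8≤18, objective 12.
Maximum is 22 at (p,q)=(3,1).

22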